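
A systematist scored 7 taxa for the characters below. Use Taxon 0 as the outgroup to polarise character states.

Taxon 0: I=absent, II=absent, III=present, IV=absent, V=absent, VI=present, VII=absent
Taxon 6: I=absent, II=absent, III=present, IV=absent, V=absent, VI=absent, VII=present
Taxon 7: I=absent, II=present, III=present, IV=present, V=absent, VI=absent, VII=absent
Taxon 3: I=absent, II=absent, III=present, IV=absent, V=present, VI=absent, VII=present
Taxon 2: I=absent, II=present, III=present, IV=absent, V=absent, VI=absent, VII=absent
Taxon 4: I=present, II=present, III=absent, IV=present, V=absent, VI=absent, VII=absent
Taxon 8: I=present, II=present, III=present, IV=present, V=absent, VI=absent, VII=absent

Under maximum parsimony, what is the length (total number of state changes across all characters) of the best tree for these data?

7

Character polarity is set by the outgroup: the derived state is whichever differs from the outgroup's state, so for III, VI the derived state is 'absent', and for the remaining characters it is 'present'.
I (derived state 'present') is shared by Taxon 4 and Taxon 8 — a synapomorphy uniting that clade.
Only Taxon 2, Taxon 4, Taxon 7, and Taxon 8 show the derived state 'present' for II, supporting them as a clade.
III: derived state 'absent' in Taxon 4 only — an autapomorphy, so it tells us nothing about relationships among taxa.
IV (derived state 'present') is shared by Taxon 4, Taxon 7, and Taxon 8 — a synapomorphy uniting that clade.
V: derived state 'present' in Taxon 3 only — an autapomorphy, so it tells us nothing about relationships among taxa.
VI (derived state 'absent') is shared by all ingroup taxa — unites the whole ingroup.
Only Taxon 3 and Taxon 6 show the derived state 'present' for VII, supporting them as a clade.
Most parsimonious ingroup topology: ((Taxon 6,Taxon 3),((Taxon 7,(Taxon 4,Taxon 8)),Taxon 2)).
Changes per character on this tree: I: 1; II: 1; III: 1; IV: 1; V: 1; VI: 1; VII: 1.
Total = 7.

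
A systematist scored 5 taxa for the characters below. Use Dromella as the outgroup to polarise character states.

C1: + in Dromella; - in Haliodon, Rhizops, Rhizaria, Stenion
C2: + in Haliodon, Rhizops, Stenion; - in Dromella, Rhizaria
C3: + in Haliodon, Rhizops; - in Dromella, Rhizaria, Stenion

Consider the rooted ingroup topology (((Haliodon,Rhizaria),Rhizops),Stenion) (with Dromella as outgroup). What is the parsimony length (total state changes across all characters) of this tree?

Map each character onto (((Haliodon,Rhizaria),Rhizops),Stenion) (rooted by Dromella) and count the minimum state changes it requires (Fitch parsimony):
C1: 1; C2: 2; C3: 2.
Total tree length = 5.

5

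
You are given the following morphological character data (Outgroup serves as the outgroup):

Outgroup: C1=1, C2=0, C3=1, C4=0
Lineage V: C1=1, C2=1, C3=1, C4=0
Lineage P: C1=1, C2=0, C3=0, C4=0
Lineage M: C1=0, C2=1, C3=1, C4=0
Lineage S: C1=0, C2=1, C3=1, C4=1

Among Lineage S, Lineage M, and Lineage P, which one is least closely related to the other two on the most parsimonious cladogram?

Lineage P

Character polarity is set by the outgroup: the derived state is whichever differs from the outgroup's state, so for C1, C3 the derived state is '0', and for the remaining characters it is '1'.
C1 (derived state '0') is shared by Lineage M and Lineage S — a synapomorphy uniting that clade.
C2 (derived state '1') is shared by Lineage M, Lineage S, and Lineage V — a synapomorphy uniting that clade.
C3 (derived state '0') is unique to Lineage P (autapomorphy; uninformative for grouping).
C4: derived state '1' in Lineage S only — an autapomorphy, so it tells us nothing about relationships among taxa.
Most parsimonious ingroup topology: ((Lineage V,(Lineage M,Lineage S)),Lineage P).
Lineage S and Lineage M share a more recent common ancestor with each other than either does with Lineage P, so Lineage P is the least closely related of the three.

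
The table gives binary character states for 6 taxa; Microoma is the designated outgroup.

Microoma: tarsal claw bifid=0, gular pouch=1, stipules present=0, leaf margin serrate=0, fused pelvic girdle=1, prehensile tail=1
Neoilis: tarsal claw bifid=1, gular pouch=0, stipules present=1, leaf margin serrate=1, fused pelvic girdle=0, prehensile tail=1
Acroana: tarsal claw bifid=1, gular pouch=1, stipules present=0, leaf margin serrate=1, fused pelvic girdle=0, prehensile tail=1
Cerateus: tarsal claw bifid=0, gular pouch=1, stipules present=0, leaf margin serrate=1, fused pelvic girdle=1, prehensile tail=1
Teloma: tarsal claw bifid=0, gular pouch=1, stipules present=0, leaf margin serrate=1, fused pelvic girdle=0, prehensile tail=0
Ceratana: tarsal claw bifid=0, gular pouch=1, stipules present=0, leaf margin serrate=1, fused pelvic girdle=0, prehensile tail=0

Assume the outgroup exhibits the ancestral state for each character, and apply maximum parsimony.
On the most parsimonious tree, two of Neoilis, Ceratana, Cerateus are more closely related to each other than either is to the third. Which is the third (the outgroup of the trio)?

Character polarity is set by the outgroup: the derived state is whichever differs from the outgroup's state, so for gular pouch, fused pelvic girdle, prehensile tail the derived state is '0', and for the remaining characters it is '1'.
tarsal claw bifid (derived state '1') is shared by Acroana and Neoilis — a synapomorphy uniting that clade.
gular pouch (derived state '0') is unique to Neoilis (autapomorphy; uninformative for grouping).
stipules present: derived state '1' in Neoilis only — an autapomorphy, so it tells us nothing about relationships among taxa.
All ingroup taxa share the derived state '1' for leaf margin serrate; it defines the ingroup but does not resolve relationships within it.
fused pelvic girdle (derived state '0') is shared by Acroana, Ceratana, Neoilis, and Teloma — a synapomorphy uniting that clade.
prehensile tail: derived state '0' in Ceratana and Teloma only — synapomorphy for {Ceratana, Teloma}.
Most parsimonious ingroup topology: (((Neoilis,Acroana),(Teloma,Ceratana)),Cerateus).
Neoilis and Ceratana share a more recent common ancestor with each other than either does with Cerateus, so Cerateus is the least closely related of the three.

Cerateus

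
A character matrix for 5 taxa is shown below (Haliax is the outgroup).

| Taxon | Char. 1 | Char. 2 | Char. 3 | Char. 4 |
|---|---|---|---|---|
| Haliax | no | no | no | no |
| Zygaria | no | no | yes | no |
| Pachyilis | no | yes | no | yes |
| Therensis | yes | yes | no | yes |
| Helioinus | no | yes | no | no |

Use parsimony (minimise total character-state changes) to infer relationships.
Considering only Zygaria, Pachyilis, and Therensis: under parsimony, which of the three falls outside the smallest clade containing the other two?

The outgroup has state 'no' for every character, so 'yes' is the derived state throughout.
Char. 1 (derived state 'yes') is unique to Therensis (autapomorphy; uninformative for grouping).
Char. 2 (derived state 'yes') is shared by Helioinus, Pachyilis, and Therensis — a synapomorphy uniting that clade.
Char. 3: derived state 'yes' in Zygaria only — an autapomorphy, so it tells us nothing about relationships among taxa.
Char. 4: derived state 'yes' in Pachyilis and Therensis only — synapomorphy for {Pachyilis, Therensis}.
Most parsimonious ingroup topology: (Zygaria,((Pachyilis,Therensis),Helioinus)).
Pachyilis and Therensis share a more recent common ancestor with each other than either does with Zygaria, so Zygaria is the least closely related of the three.

Zygaria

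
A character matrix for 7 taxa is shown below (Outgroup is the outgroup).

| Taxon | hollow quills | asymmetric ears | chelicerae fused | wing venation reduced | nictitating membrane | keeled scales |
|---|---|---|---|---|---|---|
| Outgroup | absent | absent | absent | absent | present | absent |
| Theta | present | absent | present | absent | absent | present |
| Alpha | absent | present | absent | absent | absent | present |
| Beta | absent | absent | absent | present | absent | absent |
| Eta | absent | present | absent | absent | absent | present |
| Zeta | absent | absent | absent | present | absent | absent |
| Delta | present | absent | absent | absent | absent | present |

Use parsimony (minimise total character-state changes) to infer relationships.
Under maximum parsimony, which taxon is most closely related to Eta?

Character polarity is set by the outgroup: the derived state is whichever differs from the outgroup's state, so for nictitating membrane the derived state is 'absent', and for the remaining characters it is 'present'.
hollow quills: derived state 'present' in Delta and Theta only — synapomorphy for {Delta, Theta}.
asymmetric ears: derived state 'present' in Alpha and Eta only — synapomorphy for {Alpha, Eta}.
chelicerae fused: derived state 'present' in Theta only — an autapomorphy, so it tells us nothing about relationships among taxa.
wing venation reduced: derived state 'present' in Beta and Zeta only — synapomorphy for {Beta, Zeta}.
All ingroup taxa share the derived state 'absent' for nictitating membrane; it defines the ingroup but does not resolve relationships within it.
keeled scales: derived state 'present' in Alpha, Delta, Eta, and Theta only — synapomorphy for {Alpha, Delta, Eta, Theta}.
Most parsimonious ingroup topology: (((Theta,Delta),(Alpha,Eta)),(Beta,Zeta)).
Eta and Alpha form a cherry on this tree, so they are sister taxa.

Alpha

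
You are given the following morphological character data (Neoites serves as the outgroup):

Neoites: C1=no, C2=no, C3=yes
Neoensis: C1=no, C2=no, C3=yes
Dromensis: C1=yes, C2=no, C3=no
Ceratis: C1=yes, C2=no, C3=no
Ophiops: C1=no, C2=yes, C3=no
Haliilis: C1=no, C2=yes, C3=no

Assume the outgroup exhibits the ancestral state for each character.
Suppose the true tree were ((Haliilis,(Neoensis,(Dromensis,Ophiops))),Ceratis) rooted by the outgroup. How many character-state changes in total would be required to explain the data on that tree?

Map each character onto ((Haliilis,(Neoensis,(Dromensis,Ophiops))),Ceratis) (rooted by Neoites) and count the minimum state changes it requires (Fitch parsimony):
C1: 2; C2: 2; C3: 2.
Total tree length = 6.

6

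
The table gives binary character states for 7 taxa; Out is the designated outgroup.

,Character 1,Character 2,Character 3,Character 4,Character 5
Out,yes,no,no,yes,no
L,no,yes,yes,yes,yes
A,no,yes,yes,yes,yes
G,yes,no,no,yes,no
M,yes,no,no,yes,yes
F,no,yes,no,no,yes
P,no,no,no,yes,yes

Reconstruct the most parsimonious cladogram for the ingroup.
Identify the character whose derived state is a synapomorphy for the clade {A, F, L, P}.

Character 1

Character polarity is set by the outgroup: the derived state is whichever differs from the outgroup's state, so for Character 1, Character 4 the derived state is 'no', and for the remaining characters it is 'yes'.
Only A, F, L, and P show the derived state 'no' for Character 1, supporting them as a clade.
Character 2: derived state 'yes' in A, F, and L only — synapomorphy for {A, F, L}.
Character 3 (derived state 'yes') is shared by A and L — a synapomorphy uniting that clade.
Character 4: derived state 'no' in F only — an autapomorphy, so it tells us nothing about relationships among taxa.
Only A, F, L, M, and P show the derived state 'yes' for Character 5, supporting them as a clade.
Most parsimonious ingroup topology: (((((L,A),F),P),M),G).
The clade {A, F, L, P} is supported by Character 1: its derived state 'no' occurs in exactly those taxa and in no other taxon (including the outgroup).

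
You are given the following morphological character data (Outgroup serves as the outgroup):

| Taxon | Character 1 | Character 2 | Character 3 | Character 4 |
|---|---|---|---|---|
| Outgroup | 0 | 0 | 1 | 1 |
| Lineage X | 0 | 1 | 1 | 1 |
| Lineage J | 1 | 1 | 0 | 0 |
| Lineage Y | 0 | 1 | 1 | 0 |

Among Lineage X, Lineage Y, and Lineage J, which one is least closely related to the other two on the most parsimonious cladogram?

Character polarity is set by the outgroup: the derived state is whichever differs from the outgroup's state, so for Character 3, Character 4 the derived state is '0', and for the remaining characters it is '1'.
Character 1: derived state '1' in Lineage J only — an autapomorphy, so it tells us nothing about relationships among taxa.
Character 2 (derived state '1') is shared by all ingroup taxa — unites the whole ingroup.
Character 3 (derived state '0') is unique to Lineage J (autapomorphy; uninformative for grouping).
Character 4: derived state '0' in Lineage J and Lineage Y only — synapomorphy for {Lineage J, Lineage Y}.
Most parsimonious ingroup topology: (Lineage X,(Lineage J,Lineage Y)).
Lineage Y and Lineage J share a more recent common ancestor with each other than either does with Lineage X, so Lineage X is the least closely related of the three.

Lineage X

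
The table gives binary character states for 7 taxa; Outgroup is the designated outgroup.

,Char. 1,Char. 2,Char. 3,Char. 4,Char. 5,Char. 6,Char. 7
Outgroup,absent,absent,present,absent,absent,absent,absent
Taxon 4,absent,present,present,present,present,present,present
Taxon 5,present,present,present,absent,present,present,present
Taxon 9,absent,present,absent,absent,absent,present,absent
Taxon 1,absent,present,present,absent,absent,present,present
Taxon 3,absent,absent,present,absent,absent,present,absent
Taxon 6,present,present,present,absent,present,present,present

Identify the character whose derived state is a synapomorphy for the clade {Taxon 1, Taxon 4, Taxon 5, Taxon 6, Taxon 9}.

Character polarity is set by the outgroup: the derived state is whichever differs from the outgroup's state, so for Char. 3 the derived state is 'absent', and for the remaining characters it is 'present'.
Only Taxon 5 and Taxon 6 show the derived state 'present' for Char. 1, supporting them as a clade.
Char. 2: derived state 'present' in Taxon 1, Taxon 4, Taxon 5, Taxon 6, and Taxon 9 only — synapomorphy for {Taxon 1, Taxon 4, Taxon 5, Taxon 6, Taxon 9}.
Char. 3 (derived state 'absent') is unique to Taxon 9 (autapomorphy; uninformative for grouping).
Char. 4: derived state 'present' in Taxon 4 only — an autapomorphy, so it tells us nothing about relationships among taxa.
Only Taxon 4, Taxon 5, and Taxon 6 show the derived state 'present' for Char. 5, supporting them as a clade.
All ingroup taxa share the derived state 'present' for Char. 6; it defines the ingroup but does not resolve relationships within it.
Char. 7 (derived state 'present') is shared by Taxon 1, Taxon 4, Taxon 5, and Taxon 6 — a synapomorphy uniting that clade.
Most parsimonious ingroup topology: ((((Taxon 4,(Taxon 5,Taxon 6)),Taxon 1),Taxon 9),Taxon 3).
The clade {Taxon 1, Taxon 4, Taxon 5, Taxon 6, Taxon 9} is supported by Char. 2: its derived state 'present' occurs in exactly those taxa and in no other taxon (including the outgroup).

Char. 2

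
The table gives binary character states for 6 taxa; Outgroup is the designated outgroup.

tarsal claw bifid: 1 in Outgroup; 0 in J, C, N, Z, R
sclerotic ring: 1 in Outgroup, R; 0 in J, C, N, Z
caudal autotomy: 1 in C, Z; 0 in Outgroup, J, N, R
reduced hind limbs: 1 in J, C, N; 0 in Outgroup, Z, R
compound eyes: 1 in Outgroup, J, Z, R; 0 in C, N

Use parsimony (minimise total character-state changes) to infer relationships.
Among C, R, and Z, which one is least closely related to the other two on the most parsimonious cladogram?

R

Character polarity is set by the outgroup: the derived state is whichever differs from the outgroup's state, so for tarsal claw bifid, sclerotic ring, compound eyes the derived state is '0', and for the remaining characters it is '1'.
tarsal claw bifid (derived state '0') is shared by all ingroup taxa — unites the whole ingroup.
sclerotic ring: derived state '0' in C, J, N, and Z only — synapomorphy for {C, J, N, Z}.
caudal autotomy (state '1') occurs in C and Z but conflicts with the nesting implied by the other characters — most parsimoniously interpreted as homoplasy.
reduced hind limbs: derived state '1' in C, J, and N only — synapomorphy for {C, J, N}.
Only C and N show the derived state '0' for compound eyes, supporting them as a clade.
Most parsimonious ingroup topology: (((J,(C,N)),Z),R).
C and Z share a more recent common ancestor with each other than either does with R, so R is the least closely related of the three.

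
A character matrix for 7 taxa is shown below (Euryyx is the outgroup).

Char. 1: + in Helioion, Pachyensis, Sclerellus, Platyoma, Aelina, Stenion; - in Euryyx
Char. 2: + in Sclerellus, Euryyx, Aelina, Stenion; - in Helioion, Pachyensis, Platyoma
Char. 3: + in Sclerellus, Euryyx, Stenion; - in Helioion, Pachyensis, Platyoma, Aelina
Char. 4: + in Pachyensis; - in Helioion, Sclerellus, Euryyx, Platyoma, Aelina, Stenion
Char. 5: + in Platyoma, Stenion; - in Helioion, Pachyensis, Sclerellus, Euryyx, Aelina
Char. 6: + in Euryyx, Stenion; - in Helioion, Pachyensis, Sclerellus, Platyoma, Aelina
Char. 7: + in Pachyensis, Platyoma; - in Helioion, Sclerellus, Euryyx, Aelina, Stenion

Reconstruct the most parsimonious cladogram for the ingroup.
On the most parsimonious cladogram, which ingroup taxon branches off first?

Character polarity is set by the outgroup: the derived state is whichever differs from the outgroup's state, so for Char. 2, Char. 3, Char. 6 the derived state is '-', and for the remaining characters it is '+'.
Char. 1 (derived state '+') is shared by all ingroup taxa — unites the whole ingroup.
Char. 2 (derived state '-') is shared by Helioion, Pachyensis, and Platyoma — a synapomorphy uniting that clade.
Char. 3 (derived state '-') is shared by Aelina, Helioion, Pachyensis, and Platyoma — a synapomorphy uniting that clade.
Char. 4 (derived state '+') is unique to Pachyensis (autapomorphy; uninformative for grouping).
Char. 5 groups Platyoma and Stenion, which is incompatible with the clades supported by the remaining characters; treating it as convergent (homoplasy) costs fewer steps than any alternative tree.
Only Aelina, Helioion, Pachyensis, Platyoma, and Sclerellus show the derived state '-' for Char. 6, supporting them as a clade.
Char. 7 (derived state '+') is shared by Pachyensis and Platyoma — a synapomorphy uniting that clade.
Most parsimonious ingroup topology: (((((Pachyensis,Platyoma),Helioion),Aelina),Sclerellus),Stenion).
Stenion is sister to the clade containing all other ingroup taxa, so it is the earliest-diverging (most basal) ingroup lineage.

Stenion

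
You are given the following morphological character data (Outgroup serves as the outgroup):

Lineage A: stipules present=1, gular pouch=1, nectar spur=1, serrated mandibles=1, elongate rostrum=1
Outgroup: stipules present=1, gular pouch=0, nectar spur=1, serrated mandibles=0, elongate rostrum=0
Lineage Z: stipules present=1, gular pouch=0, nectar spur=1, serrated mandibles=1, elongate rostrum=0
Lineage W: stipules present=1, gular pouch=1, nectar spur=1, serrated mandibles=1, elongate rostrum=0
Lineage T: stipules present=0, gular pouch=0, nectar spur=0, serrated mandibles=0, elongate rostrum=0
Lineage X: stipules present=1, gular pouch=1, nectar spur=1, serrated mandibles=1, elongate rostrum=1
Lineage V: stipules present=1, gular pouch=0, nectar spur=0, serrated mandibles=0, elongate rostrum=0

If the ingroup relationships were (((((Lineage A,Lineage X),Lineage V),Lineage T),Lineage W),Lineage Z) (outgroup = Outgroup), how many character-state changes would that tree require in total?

9

Map each character onto (((((Lineage A,Lineage X),Lineage V),Lineage T),Lineage W),Lineage Z) (rooted by Outgroup) and count the minimum state changes it requires (Fitch parsimony):
stipules present: 1; gular pouch: 2; nectar spur: 2; serrated mandibles: 3; elongate rostrum: 1.
Total tree length = 9.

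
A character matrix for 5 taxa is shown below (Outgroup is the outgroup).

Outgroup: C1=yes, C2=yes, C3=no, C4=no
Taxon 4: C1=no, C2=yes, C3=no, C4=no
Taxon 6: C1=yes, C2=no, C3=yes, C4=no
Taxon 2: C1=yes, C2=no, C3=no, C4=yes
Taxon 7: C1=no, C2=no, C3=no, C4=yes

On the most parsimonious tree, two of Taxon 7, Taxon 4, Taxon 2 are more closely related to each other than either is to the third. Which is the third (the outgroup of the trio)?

Character polarity is set by the outgroup: the derived state is whichever differs from the outgroup's state, so for C1, C2 the derived state is 'no', and for the remaining characters it is 'yes'.
C1 (state 'no') occurs in Taxon 4 and Taxon 7 but conflicts with the nesting implied by the other characters — most parsimoniously interpreted as homoplasy.
C2: derived state 'no' in Taxon 2, Taxon 6, and Taxon 7 only — synapomorphy for {Taxon 2, Taxon 6, Taxon 7}.
C3: derived state 'yes' in Taxon 6 only — an autapomorphy, so it tells us nothing about relationships among taxa.
C4: derived state 'yes' in Taxon 2 and Taxon 7 only — synapomorphy for {Taxon 2, Taxon 7}.
Most parsimonious ingroup topology: (Taxon 4,(Taxon 6,(Taxon 2,Taxon 7))).
Taxon 2 and Taxon 7 share a more recent common ancestor with each other than either does with Taxon 4, so Taxon 4 is the least closely related of the three.

Taxon 4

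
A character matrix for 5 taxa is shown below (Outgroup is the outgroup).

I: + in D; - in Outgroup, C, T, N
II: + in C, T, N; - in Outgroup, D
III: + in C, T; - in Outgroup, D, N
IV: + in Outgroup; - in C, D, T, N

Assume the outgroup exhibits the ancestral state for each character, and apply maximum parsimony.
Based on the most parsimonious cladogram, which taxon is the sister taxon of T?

Character polarity is set by the outgroup: the derived state is whichever differs from the outgroup's state, so for IV the derived state is '-', and for the remaining characters it is '+'.
I (derived state '+') is unique to D (autapomorphy; uninformative for grouping).
Only C, N, and T show the derived state '+' for II, supporting them as a clade.
III: derived state '+' in C and T only — synapomorphy for {C, T}.
All ingroup taxa share the derived state '-' for IV; it defines the ingroup but does not resolve relationships within it.
Most parsimonious ingroup topology: (((C,T),N),D).
T and C form a cherry on this tree, so they are sister taxa.

C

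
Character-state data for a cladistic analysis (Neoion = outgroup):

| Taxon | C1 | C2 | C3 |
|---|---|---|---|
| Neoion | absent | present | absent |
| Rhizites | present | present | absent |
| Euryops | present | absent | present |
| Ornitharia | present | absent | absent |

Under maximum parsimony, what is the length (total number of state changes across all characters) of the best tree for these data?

3

Character polarity is set by the outgroup: the derived state is whichever differs from the outgroup's state, so for C2 the derived state is 'absent', and for the remaining characters it is 'present'.
All ingroup taxa share the derived state 'present' for C1; it defines the ingroup but does not resolve relationships within it.
C2: derived state 'absent' in Euryops and Ornitharia only — synapomorphy for {Euryops, Ornitharia}.
C3: derived state 'present' in Euryops only — an autapomorphy, so it tells us nothing about relationships among taxa.
Most parsimonious ingroup topology: (Rhizites,(Euryops,Ornitharia)).
Changes per character on this tree: C1: 1; C2: 1; C3: 1.
Total = 3.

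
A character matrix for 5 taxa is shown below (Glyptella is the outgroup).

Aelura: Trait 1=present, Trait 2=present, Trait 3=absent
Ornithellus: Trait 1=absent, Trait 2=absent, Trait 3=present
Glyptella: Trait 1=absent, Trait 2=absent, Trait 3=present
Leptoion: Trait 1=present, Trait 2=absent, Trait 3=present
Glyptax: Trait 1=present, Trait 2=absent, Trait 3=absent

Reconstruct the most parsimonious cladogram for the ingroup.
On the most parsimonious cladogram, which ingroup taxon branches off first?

Character polarity is set by the outgroup: the derived state is whichever differs from the outgroup's state, so for Trait 3 the derived state is 'absent', and for the remaining characters it is 'present'.
Trait 1: derived state 'present' in Aelura, Glyptax, and Leptoion only — synapomorphy for {Aelura, Glyptax, Leptoion}.
Trait 2 (derived state 'present') is unique to Aelura (autapomorphy; uninformative for grouping).
Trait 3: derived state 'absent' in Aelura and Glyptax only — synapomorphy for {Aelura, Glyptax}.
Most parsimonious ingroup topology: (Ornithellus,(Leptoion,(Aelura,Glyptax))).
Ornithellus is sister to the clade containing all other ingroup taxa, so it is the earliest-diverging (most basal) ingroup lineage.

Ornithellus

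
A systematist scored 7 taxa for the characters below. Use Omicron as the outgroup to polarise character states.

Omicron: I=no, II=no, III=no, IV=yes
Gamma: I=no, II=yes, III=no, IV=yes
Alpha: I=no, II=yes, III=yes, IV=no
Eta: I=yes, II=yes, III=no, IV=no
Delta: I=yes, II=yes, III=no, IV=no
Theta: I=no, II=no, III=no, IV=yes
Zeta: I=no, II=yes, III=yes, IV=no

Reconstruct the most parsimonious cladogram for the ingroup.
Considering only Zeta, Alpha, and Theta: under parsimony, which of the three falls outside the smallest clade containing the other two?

Theta

Character polarity is set by the outgroup: the derived state is whichever differs from the outgroup's state, so for IV the derived state is 'no', and for the remaining characters it is 'yes'.
Only Delta and Eta show the derived state 'yes' for I, supporting them as a clade.
II (derived state 'yes') is shared by Alpha, Delta, Eta, Gamma, and Zeta — a synapomorphy uniting that clade.
III: derived state 'yes' in Alpha and Zeta only — synapomorphy for {Alpha, Zeta}.
IV: derived state 'no' in Alpha, Delta, Eta, and Zeta only — synapomorphy for {Alpha, Delta, Eta, Zeta}.
Most parsimonious ingroup topology: ((Gamma,((Alpha,Zeta),(Eta,Delta))),Theta).
Alpha and Zeta share a more recent common ancestor with each other than either does with Theta, so Theta is the least closely related of the three.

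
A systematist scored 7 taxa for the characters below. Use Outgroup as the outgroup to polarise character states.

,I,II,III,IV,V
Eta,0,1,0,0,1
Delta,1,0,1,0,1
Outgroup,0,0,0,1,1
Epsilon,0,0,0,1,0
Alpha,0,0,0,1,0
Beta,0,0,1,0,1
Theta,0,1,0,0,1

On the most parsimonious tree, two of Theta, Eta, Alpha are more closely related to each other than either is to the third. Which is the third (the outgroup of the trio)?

Character polarity is set by the outgroup: the derived state is whichever differs from the outgroup's state, so for IV, V the derived state is '0', and for the remaining characters it is '1'.
I: derived state '1' in Delta only — an autapomorphy, so it tells us nothing about relationships among taxa.
Only Eta and Theta show the derived state '1' for II, supporting them as a clade.
III (derived state '1') is shared by Beta and Delta — a synapomorphy uniting that clade.
IV: derived state '0' in Beta, Delta, Eta, and Theta only — synapomorphy for {Beta, Delta, Eta, Theta}.
Only Alpha and Epsilon show the derived state '0' for V, supporting them as a clade.
Most parsimonious ingroup topology: ((Alpha,Epsilon),((Delta,Beta),(Theta,Eta))).
Theta and Eta share a more recent common ancestor with each other than either does with Alpha, so Alpha is the least closely related of the three.

Alpha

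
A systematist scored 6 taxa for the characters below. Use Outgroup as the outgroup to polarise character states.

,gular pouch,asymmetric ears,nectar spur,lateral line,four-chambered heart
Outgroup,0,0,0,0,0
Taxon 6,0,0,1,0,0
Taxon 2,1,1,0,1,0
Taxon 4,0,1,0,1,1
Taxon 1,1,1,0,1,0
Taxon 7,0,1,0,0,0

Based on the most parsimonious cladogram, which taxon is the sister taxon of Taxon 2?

Taxon 1

The outgroup has state '0' for every character, so '1' is the derived state throughout.
gular pouch: derived state '1' in Taxon 1 and Taxon 2 only — synapomorphy for {Taxon 1, Taxon 2}.
asymmetric ears: derived state '1' in Taxon 1, Taxon 2, Taxon 4, and Taxon 7 only — synapomorphy for {Taxon 1, Taxon 2, Taxon 4, Taxon 7}.
nectar spur (derived state '1') is unique to Taxon 6 (autapomorphy; uninformative for grouping).
lateral line (derived state '1') is shared by Taxon 1, Taxon 2, and Taxon 4 — a synapomorphy uniting that clade.
four-chambered heart: derived state '1' in Taxon 4 only — an autapomorphy, so it tells us nothing about relationships among taxa.
Most parsimonious ingroup topology: (Taxon 6,(((Taxon 2,Taxon 1),Taxon 4),Taxon 7)).
Taxon 2 and Taxon 1 form a cherry on this tree, so they are sister taxa.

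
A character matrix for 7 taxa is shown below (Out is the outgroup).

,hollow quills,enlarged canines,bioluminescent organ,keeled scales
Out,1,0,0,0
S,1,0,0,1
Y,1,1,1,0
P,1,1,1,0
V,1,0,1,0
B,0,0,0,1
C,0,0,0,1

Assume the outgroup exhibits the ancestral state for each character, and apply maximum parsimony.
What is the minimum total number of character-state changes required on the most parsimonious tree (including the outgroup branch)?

4

Character polarity is set by the outgroup: the derived state is whichever differs from the outgroup's state, so for hollow quills the derived state is '0', and for the remaining characters it is '1'.
hollow quills: derived state '0' in B and C only — synapomorphy for {B, C}.
Only P and Y show the derived state '1' for enlarged canines, supporting them as a clade.
Only P, V, and Y show the derived state '1' for bioluminescent organ, supporting them as a clade.
keeled scales (derived state '1') is shared by B, C, and S — a synapomorphy uniting that clade.
Most parsimonious ingroup topology: ((S,(B,C)),((Y,P),V)).
Changes per character on this tree: hollow quills: 1; enlarged canines: 1; bioluminescent organ: 1; keeled scales: 1.
Total = 4.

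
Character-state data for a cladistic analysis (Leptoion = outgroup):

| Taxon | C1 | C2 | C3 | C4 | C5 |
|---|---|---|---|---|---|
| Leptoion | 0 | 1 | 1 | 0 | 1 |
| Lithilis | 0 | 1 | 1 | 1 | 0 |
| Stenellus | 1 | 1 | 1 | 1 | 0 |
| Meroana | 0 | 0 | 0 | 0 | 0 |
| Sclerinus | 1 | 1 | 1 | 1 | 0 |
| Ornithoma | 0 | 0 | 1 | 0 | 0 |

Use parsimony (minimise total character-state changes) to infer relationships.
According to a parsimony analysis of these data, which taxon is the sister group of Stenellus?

Sclerinus

Character polarity is set by the outgroup: the derived state is whichever differs from the outgroup's state, so for C2, C3, C5 the derived state is '0', and for the remaining characters it is '1'.
Only Sclerinus and Stenellus show the derived state '1' for C1, supporting them as a clade.
C2 (derived state '0') is shared by Meroana and Ornithoma — a synapomorphy uniting that clade.
C3 (derived state '0') is unique to Meroana (autapomorphy; uninformative for grouping).
C4 (derived state '1') is shared by Lithilis, Sclerinus, and Stenellus — a synapomorphy uniting that clade.
All ingroup taxa share the derived state '0' for C5; it defines the ingroup but does not resolve relationships within it.
Most parsimonious ingroup topology: (((Sclerinus,Stenellus),Lithilis),(Meroana,Ornithoma)).
Stenellus and Sclerinus form a cherry on this tree, so they are sister taxa.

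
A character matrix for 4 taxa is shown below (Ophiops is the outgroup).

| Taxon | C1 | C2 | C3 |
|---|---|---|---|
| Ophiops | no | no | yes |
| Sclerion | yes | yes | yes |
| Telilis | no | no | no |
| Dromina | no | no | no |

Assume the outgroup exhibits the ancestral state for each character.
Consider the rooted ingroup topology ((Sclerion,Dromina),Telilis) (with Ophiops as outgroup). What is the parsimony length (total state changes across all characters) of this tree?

Map each character onto ((Sclerion,Dromina),Telilis) (rooted by Ophiops) and count the minimum state changes it requires (Fitch parsimony):
C1: 1; C2: 1; C3: 2.
Total tree length = 4.

4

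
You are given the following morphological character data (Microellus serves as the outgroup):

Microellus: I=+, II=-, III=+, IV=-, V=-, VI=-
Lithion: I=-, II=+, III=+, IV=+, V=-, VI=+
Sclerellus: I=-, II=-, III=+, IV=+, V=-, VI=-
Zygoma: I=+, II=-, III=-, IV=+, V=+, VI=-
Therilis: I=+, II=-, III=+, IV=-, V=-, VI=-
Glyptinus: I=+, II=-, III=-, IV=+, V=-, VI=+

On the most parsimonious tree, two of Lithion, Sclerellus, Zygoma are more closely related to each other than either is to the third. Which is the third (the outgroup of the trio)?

Character polarity is set by the outgroup: the derived state is whichever differs from the outgroup's state, so for I, III the derived state is '-', and for the remaining characters it is '+'.
I: derived state '-' in Lithion and Sclerellus only — synapomorphy for {Lithion, Sclerellus}.
II: derived state '+' in Lithion only — an autapomorphy, so it tells us nothing about relationships among taxa.
III: derived state '-' in Glyptinus and Zygoma only — synapomorphy for {Glyptinus, Zygoma}.
Only Glyptinus, Lithion, Sclerellus, and Zygoma show the derived state '+' for IV, supporting them as a clade.
V: derived state '+' in Zygoma only — an autapomorphy, so it tells us nothing about relationships among taxa.
VI groups Glyptinus and Lithion, which is incompatible with the clades supported by the remaining characters; treating it as convergent (homoplasy) costs fewer steps than any alternative tree.
Most parsimonious ingroup topology: (((Sclerellus,Lithion),(Glyptinus,Zygoma)),Therilis).
Lithion and Sclerellus share a more recent common ancestor with each other than either does with Zygoma, so Zygoma is the least closely related of the three.

Zygoma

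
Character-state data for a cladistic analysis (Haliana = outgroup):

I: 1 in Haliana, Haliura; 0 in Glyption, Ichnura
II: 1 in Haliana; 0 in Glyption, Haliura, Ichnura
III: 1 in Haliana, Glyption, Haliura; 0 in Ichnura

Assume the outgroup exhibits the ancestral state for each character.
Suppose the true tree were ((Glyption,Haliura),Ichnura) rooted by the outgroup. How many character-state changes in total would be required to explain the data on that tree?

4

Map each character onto ((Glyption,Haliura),Ichnura) (rooted by Haliana) and count the minimum state changes it requires (Fitch parsimony):
I: 2; II: 1; III: 1.
Total tree length = 4.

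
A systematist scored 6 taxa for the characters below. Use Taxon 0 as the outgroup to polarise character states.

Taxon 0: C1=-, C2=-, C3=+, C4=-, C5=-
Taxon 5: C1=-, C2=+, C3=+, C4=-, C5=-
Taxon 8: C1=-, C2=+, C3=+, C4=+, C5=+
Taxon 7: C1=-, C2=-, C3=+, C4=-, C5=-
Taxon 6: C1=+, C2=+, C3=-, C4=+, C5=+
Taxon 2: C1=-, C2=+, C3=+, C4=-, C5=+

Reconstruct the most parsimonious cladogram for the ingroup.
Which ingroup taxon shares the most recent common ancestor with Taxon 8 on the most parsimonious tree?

Taxon 6

Character polarity is set by the outgroup: the derived state is whichever differs from the outgroup's state, so for C3 the derived state is '-', and for the remaining characters it is '+'.
C1: derived state '+' in Taxon 6 only — an autapomorphy, so it tells us nothing about relationships among taxa.
Only Taxon 2, Taxon 5, Taxon 6, and Taxon 8 show the derived state '+' for C2, supporting them as a clade.
C3: derived state '-' in Taxon 6 only — an autapomorphy, so it tells us nothing about relationships among taxa.
C4 (derived state '+') is shared by Taxon 6 and Taxon 8 — a synapomorphy uniting that clade.
C5 (derived state '+') is shared by Taxon 2, Taxon 6, and Taxon 8 — a synapomorphy uniting that clade.
Most parsimonious ingroup topology: ((Taxon 5,((Taxon 8,Taxon 6),Taxon 2)),Taxon 7).
Taxon 8 and Taxon 6 form a cherry on this tree, so they are sister taxa.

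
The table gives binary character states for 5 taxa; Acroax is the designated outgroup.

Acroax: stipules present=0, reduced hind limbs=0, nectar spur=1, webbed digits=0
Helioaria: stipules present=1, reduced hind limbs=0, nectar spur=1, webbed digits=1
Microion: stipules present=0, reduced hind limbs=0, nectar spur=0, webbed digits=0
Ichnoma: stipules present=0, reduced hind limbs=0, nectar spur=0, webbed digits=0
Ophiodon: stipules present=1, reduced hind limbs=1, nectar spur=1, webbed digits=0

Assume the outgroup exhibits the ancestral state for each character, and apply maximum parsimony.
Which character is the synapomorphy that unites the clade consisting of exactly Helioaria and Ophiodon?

Character polarity is set by the outgroup: the derived state is whichever differs from the outgroup's state, so for nectar spur the derived state is '0', and for the remaining characters it is '1'.
stipules present (derived state '1') is shared by Helioaria and Ophiodon — a synapomorphy uniting that clade.
reduced hind limbs: derived state '1' in Ophiodon only — an autapomorphy, so it tells us nothing about relationships among taxa.
nectar spur (derived state '0') is shared by Ichnoma and Microion — a synapomorphy uniting that clade.
webbed digits (derived state '1') is unique to Helioaria (autapomorphy; uninformative for grouping).
Most parsimonious ingroup topology: ((Helioaria,Ophiodon),(Microion,Ichnoma)).
The clade {Helioaria, Ophiodon} is supported by stipules present: its derived state '1' occurs in exactly those taxa and in no other taxon (including the outgroup).

stipules present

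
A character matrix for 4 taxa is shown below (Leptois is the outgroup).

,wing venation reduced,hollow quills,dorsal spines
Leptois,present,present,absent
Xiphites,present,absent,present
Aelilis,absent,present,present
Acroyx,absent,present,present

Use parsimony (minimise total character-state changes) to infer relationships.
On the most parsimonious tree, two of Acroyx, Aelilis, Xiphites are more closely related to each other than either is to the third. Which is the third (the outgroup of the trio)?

Character polarity is set by the outgroup: the derived state is whichever differs from the outgroup's state, so for wing venation reduced, hollow quills the derived state is 'absent', and for the remaining characters it is 'present'.
Only Acroyx and Aelilis show the derived state 'absent' for wing venation reduced, supporting them as a clade.
hollow quills (derived state 'absent') is unique to Xiphites (autapomorphy; uninformative for grouping).
dorsal spines (derived state 'present') is shared by all ingroup taxa — unites the whole ingroup.
Most parsimonious ingroup topology: (Xiphites,(Aelilis,Acroyx)).
Aelilis and Acroyx share a more recent common ancestor with each other than either does with Xiphites, so Xiphites is the least closely related of the three.

Xiphites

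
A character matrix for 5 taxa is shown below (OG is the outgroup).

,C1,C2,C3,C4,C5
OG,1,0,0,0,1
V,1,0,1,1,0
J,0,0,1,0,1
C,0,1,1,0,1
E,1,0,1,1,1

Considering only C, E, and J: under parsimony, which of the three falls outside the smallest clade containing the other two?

E

Character polarity is set by the outgroup: the derived state is whichever differs from the outgroup's state, so for C1, C5 the derived state is '0', and for the remaining characters it is '1'.
C1: derived state '0' in C and J only — synapomorphy for {C, J}.
C2: derived state '1' in C only — an autapomorphy, so it tells us nothing about relationships among taxa.
All ingroup taxa share the derived state '1' for C3; it defines the ingroup but does not resolve relationships within it.
C4 (derived state '1') is shared by E and V — a synapomorphy uniting that clade.
C5 (derived state '0') is unique to V (autapomorphy; uninformative for grouping).
Most parsimonious ingroup topology: ((V,E),(J,C)).
C and J share a more recent common ancestor with each other than either does with E, so E is the least closely related of the three.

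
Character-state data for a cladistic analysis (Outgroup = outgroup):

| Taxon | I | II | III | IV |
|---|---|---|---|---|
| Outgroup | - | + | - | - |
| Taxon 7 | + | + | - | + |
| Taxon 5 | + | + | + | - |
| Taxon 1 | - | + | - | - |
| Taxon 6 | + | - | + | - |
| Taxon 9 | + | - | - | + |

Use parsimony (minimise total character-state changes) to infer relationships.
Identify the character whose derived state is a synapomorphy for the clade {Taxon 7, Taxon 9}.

IV

Character polarity is set by the outgroup: the derived state is whichever differs from the outgroup's state, so for II the derived state is '-', and for the remaining characters it is '+'.
I (derived state '+') is shared by Taxon 5, Taxon 6, Taxon 7, and Taxon 9 — a synapomorphy uniting that clade.
II groups Taxon 6 and Taxon 9, which is incompatible with the clades supported by the remaining characters; treating it as convergent (homoplasy) costs fewer steps than any alternative tree.
III (derived state '+') is shared by Taxon 5 and Taxon 6 — a synapomorphy uniting that clade.
IV (derived state '+') is shared by Taxon 7 and Taxon 9 — a synapomorphy uniting that clade.
Most parsimonious ingroup topology: (((Taxon 7,Taxon 9),(Taxon 5,Taxon 6)),Taxon 1).
The clade {Taxon 7, Taxon 9} is supported by IV: its derived state '+' occurs in exactly those taxa and in no other taxon (including the outgroup).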